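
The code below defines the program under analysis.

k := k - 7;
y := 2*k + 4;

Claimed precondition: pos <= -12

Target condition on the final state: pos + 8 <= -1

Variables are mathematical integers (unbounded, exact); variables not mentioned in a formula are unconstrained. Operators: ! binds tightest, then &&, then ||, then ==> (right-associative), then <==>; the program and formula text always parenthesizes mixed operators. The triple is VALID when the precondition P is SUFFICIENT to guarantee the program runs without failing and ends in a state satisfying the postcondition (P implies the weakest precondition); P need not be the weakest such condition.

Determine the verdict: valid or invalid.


Working backward. After the program, the postcondition pos + 8 <= -1 must hold; in canonical form it is pos <= -9.
Before y := 2*k + 4: pos <= -9
Before k := k - 7: pos <= -9
The weakest precondition is pos <= -9.
Check whether pos <= -12 implies it.
Every state satisfying the precondition satisfies the weakest precondition: the implication holds.
Answer: valid


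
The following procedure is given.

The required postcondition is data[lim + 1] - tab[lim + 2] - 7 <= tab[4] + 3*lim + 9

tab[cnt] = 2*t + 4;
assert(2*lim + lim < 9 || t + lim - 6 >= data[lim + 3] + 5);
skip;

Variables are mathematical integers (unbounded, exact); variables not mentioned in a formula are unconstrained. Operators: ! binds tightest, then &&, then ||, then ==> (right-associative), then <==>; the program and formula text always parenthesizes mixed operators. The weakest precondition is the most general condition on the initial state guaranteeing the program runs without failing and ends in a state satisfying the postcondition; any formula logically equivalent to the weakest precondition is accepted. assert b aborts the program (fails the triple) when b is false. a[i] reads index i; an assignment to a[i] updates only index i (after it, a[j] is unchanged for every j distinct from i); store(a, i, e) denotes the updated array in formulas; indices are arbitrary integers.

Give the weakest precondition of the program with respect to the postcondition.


Working backward. After the program, the postcondition data[lim + 1] - tab[lim + 2] - 7 <= tab[4] + 3*lim + 9 must hold; in canonical form it is data[lim + 1] <= tab[lim + 2] + tab[4] + 3*lim + 16.
Before skip: data[lim + 1] <= tab[lim + 2] + tab[4] + 3*lim + 16
Before assert 2*lim + lim < 9 || t + lim - 6 >= data[lim + 3] + 5: (3*lim < 9 || lim + t >= data[lim + 3] + 11) && data[lim + 1] <= tab[lim + 2] + tab[4] + 3*lim + 16
Before tab[cnt] := 2*t + 4: (3*lim < 9 || lim + t >= data[lim + 3] + 11) && data[lim + 1] <= store(tab, cnt, 2*t + 4)[lim + 2] + store(tab, cnt, 2*t + 4)[4] + 3*lim + 16
Answer: WP = (3*lim < 9 || lim + t >= data[lim + 3] + 11) && data[lim + 1] <= store(tab, cnt, 2*t + 4)[lim + 2] + store(tab, cnt, 2*t + 4)[4] + 3*lim + 16


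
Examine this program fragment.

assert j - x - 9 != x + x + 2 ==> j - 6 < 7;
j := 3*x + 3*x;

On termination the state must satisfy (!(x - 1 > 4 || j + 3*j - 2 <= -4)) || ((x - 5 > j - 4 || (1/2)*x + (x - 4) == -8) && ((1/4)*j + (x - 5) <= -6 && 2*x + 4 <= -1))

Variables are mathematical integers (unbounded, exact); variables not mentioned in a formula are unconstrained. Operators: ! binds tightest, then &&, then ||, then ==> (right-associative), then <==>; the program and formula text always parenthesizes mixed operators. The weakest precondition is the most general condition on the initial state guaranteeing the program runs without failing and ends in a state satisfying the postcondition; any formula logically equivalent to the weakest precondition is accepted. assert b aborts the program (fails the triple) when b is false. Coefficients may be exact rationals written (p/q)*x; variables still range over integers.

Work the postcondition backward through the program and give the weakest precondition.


Working backward. After the program, the postcondition (!(x - 1 > 4 || j + 3*j - 2 <= -4)) || ((x - 5 > j - 4 || (1/2)*x + (x - 4) == -8) && ((1/4)*j + (x - 5) <= -6 && 2*x + 4 <= -1)) must hold; in canonical form it is (!(x > 5 || 4*j <= -2)) || ((x > j + 1 || (3/2)*x == -4) && (1/4)*j + x <= -1 && 2*x <= -5).
Before j := 3*x + 3*x: (!(x > 5 || 24*x <= -2)) || ((5*x < -1 || (3/2)*x == -4) && (5/2)*x <= -1 && 2*x <= -5)
Before assert j - x - 9 != x + x + 2 ==> j - 6 < 7: (j != 3*x + 11 ==> j < 13) && ((!(x > 5 || 24*x <= -2)) || ((5*x < -1 || (3/2)*x == -4) && (5/2)*x <= -1 && 2*x <= -5))
Answer: WP = (j != 3*x + 11 ==> j < 13) && ((!(x > 5 || 24*x <= -2)) || ((5*x < -1 || (3/2)*x == -4) && (5/2)*x <= -1 && 2*x <= -5))


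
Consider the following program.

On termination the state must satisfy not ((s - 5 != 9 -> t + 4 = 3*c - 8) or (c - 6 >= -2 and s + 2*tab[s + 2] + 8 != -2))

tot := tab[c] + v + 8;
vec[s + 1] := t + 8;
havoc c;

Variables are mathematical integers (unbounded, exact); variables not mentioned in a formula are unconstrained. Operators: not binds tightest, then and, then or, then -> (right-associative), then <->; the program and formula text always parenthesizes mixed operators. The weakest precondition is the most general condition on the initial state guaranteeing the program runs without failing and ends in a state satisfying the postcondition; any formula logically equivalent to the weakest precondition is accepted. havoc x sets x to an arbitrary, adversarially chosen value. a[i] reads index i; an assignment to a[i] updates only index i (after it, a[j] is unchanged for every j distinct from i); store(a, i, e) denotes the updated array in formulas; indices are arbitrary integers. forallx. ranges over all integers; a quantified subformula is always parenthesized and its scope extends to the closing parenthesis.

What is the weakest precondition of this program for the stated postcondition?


Working backward. After the program, the postcondition not ((s - 5 != 9 -> t + 4 = 3*c - 8) or (c - 6 >= -2 and s + 2*tab[s + 2] + 8 != -2)) must hold; in canonical form it is not ((s != 14 -> t = 3*c - 12) or (c >= 4 and 2*tab[s + 2] + s != -10)).
Before havoc c: forall c_1. (not ((s != 14 -> t = 3*c_1 - 12) or (c_1 >= 4 and 2*tab[s + 2] + s != -10)))
Before vec[s + 1] := t + 8: forall c_1. (not ((s != 14 -> t = 3*c_1 - 12) or (c_1 >= 4 and 2*tab[s + 2] + s != -10)))
Before tot := tab[c] + v + 8: forall c_1. (not ((s != 14 -> t = 3*c_1 - 12) or (c_1 >= 4 and 2*tab[s + 2] + s != -10)))
Answer: WP = forall c_1. (not ((s != 14 -> t = 3*c_1 - 12) or (c_1 >= 4 and 2*tab[s + 2] + s != -10)))


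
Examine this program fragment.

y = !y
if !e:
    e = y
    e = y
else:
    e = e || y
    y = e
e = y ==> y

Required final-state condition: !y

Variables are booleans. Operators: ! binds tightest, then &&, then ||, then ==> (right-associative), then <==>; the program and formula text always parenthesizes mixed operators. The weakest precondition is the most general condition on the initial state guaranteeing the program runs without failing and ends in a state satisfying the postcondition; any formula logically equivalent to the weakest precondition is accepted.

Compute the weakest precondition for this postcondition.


Working backward. After the program, !y must hold.
Before e := y ==> y: !y
Then branch requires !y; else branch requires !(e || y).
Before the if: ((!e) ==> (!y)) && (e ==> (!(e || y)))
Before y := !y: ((!e) ==> y) && (e ==> (!(e || (!y))))
Answer: WP = ((!e) ==> y) && (e ==> (!(e || (!y))))


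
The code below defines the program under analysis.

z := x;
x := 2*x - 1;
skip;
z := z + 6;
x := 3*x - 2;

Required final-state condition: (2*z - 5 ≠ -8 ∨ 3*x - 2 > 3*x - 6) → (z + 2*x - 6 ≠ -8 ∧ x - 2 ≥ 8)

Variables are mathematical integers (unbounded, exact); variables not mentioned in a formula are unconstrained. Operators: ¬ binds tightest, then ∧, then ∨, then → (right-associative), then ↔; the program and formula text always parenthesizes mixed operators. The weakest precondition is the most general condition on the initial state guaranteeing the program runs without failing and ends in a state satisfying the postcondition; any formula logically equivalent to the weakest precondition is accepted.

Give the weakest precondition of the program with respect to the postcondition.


Working backward. After the program, the postcondition (2*z - 5 ≠ -8 ∨ 3*x - 2 > 3*x - 6) → (z + 2*x - 6 ≠ -8 ∧ x - 2 ≥ 8) must hold; in canonical form it is 2*x + z ≠ -2 ∧ x ≥ 10.
Before x := 3*x - 2: 6*x + z ≠ 2 ∧ 3*x ≥ 12
Before z := z + 6: 6*x + z ≠ -4 ∧ 3*x ≥ 12
Before skip: 6*x + z ≠ -4 ∧ 3*x ≥ 12
Before x := 2*x - 1: 12*x + z ≠ 2 ∧ 6*x ≥ 15
Before z := x: 13*x ≠ 2 ∧ 6*x ≥ 15
Answer: WP = 13*x ≠ 2 ∧ 6*x ≥ 15


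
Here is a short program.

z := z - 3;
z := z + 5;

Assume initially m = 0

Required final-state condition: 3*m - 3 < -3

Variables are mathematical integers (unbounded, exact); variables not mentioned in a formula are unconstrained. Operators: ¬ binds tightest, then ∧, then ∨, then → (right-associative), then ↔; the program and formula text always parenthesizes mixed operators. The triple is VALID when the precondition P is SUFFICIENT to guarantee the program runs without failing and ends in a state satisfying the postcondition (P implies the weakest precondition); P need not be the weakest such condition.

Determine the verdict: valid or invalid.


Working backward. After the program, the postcondition 3*m - 3 < -3 must hold; in canonical form it is 3*m < 0.
Before z := z + 5: 3*m < 0
Before z := z - 3: 3*m < 0
The weakest precondition is 3*m < 0.
Check whether m = 0 implies it.
Countermodel: at the initial state m = 0, the precondition holds but the weakest precondition fails.
Answer: invalid


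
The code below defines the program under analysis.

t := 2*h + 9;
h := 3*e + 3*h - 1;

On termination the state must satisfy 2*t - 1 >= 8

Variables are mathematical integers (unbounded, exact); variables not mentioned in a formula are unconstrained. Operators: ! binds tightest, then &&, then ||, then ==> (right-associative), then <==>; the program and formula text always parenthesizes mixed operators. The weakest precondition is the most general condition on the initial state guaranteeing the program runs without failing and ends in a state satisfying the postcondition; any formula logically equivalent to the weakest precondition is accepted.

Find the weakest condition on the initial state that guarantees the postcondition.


Working backward. After the program, the postcondition 2*t - 1 >= 8 must hold; in canonical form it is 2*t >= 9.
Before h := 3*e + 3*h - 1: 2*t >= 9
Before t := 2*h + 9: 4*h >= -9
Answer: WP = 4*h >= -9


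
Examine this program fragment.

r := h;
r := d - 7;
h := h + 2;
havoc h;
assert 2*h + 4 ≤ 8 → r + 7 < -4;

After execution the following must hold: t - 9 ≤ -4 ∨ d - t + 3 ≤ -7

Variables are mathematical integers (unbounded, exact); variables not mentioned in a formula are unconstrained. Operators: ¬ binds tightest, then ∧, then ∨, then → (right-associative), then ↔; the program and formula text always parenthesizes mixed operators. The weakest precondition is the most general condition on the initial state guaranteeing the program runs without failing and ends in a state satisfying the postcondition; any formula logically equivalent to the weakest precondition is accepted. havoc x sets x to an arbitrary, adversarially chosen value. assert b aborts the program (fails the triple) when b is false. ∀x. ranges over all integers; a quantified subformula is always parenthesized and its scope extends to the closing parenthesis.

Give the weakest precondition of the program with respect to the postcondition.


Working backward. After the program, the postcondition t - 9 ≤ -4 ∨ d - t + 3 ≤ -7 must hold; in canonical form it is t ≤ 5 ∨ d ≤ t - 10.
Before assert 2*h + 4 ≤ 8 → r + 7 < -4: (2*h ≤ 4 → r < -11) ∧ (t ≤ 5 ∨ d ≤ t - 10)
Before havoc h: ∀h_1. ((2*h_1 ≤ 4 → r < -11) ∧ (t ≤ 5 ∨ d ≤ t - 10))
Before h := h + 2: ∀h_1. ((2*h_1 ≤ 4 → r < -11) ∧ (t ≤ 5 ∨ d ≤ t - 10))
Before r := d - 7: ∀h_1. ((2*h_1 ≤ 4 → d < -4) ∧ (t ≤ 5 ∨ d ≤ t - 10))
Before r := h: ∀h_1. ((2*h_1 ≤ 4 → d < -4) ∧ (t ≤ 5 ∨ d ≤ t - 10))
Answer: WP = ∀h_1. ((2*h_1 ≤ 4 → d < -4) ∧ (t ≤ 5 ∨ d ≤ t - 10))


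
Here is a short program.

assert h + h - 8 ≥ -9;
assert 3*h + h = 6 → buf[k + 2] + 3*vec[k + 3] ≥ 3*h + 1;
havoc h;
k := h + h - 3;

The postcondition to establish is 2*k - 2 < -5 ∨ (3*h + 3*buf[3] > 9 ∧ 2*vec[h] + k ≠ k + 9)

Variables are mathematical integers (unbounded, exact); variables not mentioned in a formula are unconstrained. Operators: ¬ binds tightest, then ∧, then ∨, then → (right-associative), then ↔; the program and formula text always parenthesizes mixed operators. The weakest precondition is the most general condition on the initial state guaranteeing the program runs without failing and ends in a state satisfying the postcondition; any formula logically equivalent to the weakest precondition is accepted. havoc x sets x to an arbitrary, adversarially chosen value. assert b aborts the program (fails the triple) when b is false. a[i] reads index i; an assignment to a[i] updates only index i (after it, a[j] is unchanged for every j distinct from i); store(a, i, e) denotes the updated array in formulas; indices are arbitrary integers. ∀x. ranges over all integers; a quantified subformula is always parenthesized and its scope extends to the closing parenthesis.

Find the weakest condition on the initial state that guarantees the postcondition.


Working backward. After the program, the postcondition 2*k - 2 < -5 ∨ (3*h + 3*buf[3] > 9 ∧ 2*vec[h] + k ≠ k + 9) must hold; in canonical form it is 2*k < -3 ∨ (3*buf[3] + 3*h > 9 ∧ 2*vec[h] ≠ 9).
Before k := h + h - 3: 4*h < 3 ∨ (3*buf[3] + 3*h > 9 ∧ 2*vec[h] ≠ 9)
Before havoc h: ∀h_1. (4*h_1 < 3 ∨ (3*buf[3] + 3*h_1 > 9 ∧ 2*vec[h_1] ≠ 9))
Before assert 3*h + h = 6 → buf[k + 2] + 3*vec[k + 3] ≥ 3*h + 1: (4*h = 6 → buf[k + 2] + 3*vec[k + 3] ≥ 3*h + 1) ∧ (∀h_1. (4*h_1 < 3 ∨ (3*buf[3] + 3*h_1 > 9 ∧ 2*vec[h_1] ≠ 9)))
Before assert h + h - 8 ≥ -9: 2*h ≥ -1 ∧ (4*h = 6 → buf[k + 2] + 3*vec[k + 3] ≥ 3*h + 1) ∧ (∀h_1. (4*h_1 < 3 ∨ (3*buf[3] + 3*h_1 > 9 ∧ 2*vec[h_1] ≠ 9)))
Answer: WP = 2*h ≥ -1 ∧ (4*h = 6 → buf[k + 2] + 3*vec[k + 3] ≥ 3*h + 1) ∧ (∀h_1. (4*h_1 < 3 ∨ (3*buf[3] + 3*h_1 > 9 ∧ 2*vec[h_1] ≠ 9)))


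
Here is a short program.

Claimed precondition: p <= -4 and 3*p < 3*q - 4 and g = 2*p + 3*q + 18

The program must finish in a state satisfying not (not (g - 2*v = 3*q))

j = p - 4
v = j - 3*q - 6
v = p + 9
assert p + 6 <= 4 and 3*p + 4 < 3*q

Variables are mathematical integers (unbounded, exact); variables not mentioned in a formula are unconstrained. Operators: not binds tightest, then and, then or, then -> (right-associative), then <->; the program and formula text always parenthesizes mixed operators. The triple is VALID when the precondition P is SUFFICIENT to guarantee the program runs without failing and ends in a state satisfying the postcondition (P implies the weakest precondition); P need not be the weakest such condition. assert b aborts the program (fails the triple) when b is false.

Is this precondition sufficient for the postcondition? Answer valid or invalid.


Working backward. After the program, the postcondition not (not (g - 2*v = 3*q)) must hold; in canonical form it is g = 3*q + 2*v.
Before assert p + 6 <= 4 and 3*p + 4 < 3*q: p <= -2 and 3*p < 3*q - 4 and g = 3*q + 2*v
Before v := p + 9: p <= -2 and 3*p < 3*q - 4 and g = 2*p + 3*q + 18
Before v := j - 3*q - 6: p <= -2 and 3*p < 3*q - 4 and g = 2*p + 3*q + 18
Before j := p - 4: p <= -2 and 3*p < 3*q - 4 and g = 2*p + 3*q + 18
The weakest precondition is p <= -2 and 3*p < 3*q - 4 and g = 2*p + 3*q + 18.
Check whether p <= -4 and 3*p < 3*q - 4 and g = 2*p + 3*q + 18 implies it.
Every state satisfying the precondition satisfies the weakest precondition: the implication holds.
Answer: valid


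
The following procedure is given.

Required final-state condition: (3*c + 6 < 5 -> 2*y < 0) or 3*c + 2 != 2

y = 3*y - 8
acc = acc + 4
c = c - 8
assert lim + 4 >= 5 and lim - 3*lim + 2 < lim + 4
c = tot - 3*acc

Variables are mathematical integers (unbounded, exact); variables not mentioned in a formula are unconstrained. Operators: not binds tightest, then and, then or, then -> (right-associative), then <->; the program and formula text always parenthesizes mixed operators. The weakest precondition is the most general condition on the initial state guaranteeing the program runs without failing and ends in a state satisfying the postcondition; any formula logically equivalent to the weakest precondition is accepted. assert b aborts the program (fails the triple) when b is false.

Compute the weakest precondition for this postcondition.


Working backward. After the program, the postcondition (3*c + 6 < 5 -> 2*y < 0) or 3*c + 2 != 2 must hold; in canonical form it is (3*c < -1 -> 2*y < 0) or 3*c != 0.
Before c := tot - 3*acc: (3*tot < 9*acc - 1 -> 2*y < 0) or 3*tot != 9*acc
Before assert lim + 4 >= 5 and lim - 3*lim + 2 < lim + 4: lim >= 1 and 3*lim > -2 and ((3*tot < 9*acc - 1 -> 2*y < 0) or 3*tot != 9*acc)
Before c := c - 8: lim >= 1 and 3*lim > -2 and ((3*tot < 9*acc - 1 -> 2*y < 0) or 3*tot != 9*acc)
Before acc := acc + 4: lim >= 1 and 3*lim > -2 and ((3*tot < 9*acc + 35 -> 2*y < 0) or 3*tot != 9*acc + 36)
Before y := 3*y - 8: lim >= 1 and 3*lim > -2 and ((3*tot < 9*acc + 35 -> 6*y < 16) or 3*tot != 9*acc + 36)
Answer: WP = lim >= 1 and 3*lim > -2 and ((3*tot < 9*acc + 35 -> 6*y < 16) or 3*tot != 9*acc + 36)


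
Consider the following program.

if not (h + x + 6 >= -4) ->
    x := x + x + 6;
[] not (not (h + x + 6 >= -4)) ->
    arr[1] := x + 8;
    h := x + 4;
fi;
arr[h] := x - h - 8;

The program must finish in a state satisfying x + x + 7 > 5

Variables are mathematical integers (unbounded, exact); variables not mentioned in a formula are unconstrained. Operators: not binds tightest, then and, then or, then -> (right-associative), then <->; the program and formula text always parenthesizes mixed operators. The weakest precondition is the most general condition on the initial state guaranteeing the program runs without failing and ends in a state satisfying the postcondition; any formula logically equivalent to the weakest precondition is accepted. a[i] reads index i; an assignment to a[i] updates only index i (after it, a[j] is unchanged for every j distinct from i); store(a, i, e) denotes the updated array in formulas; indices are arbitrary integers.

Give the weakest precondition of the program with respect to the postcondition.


Working backward. After the program, the postcondition x + x + 7 > 5 must hold; in canonical form it is 2*x > -2.
Before arr[h] := x - h - 8: 2*x > -2
Then branch requires 4*x > -14; else branch requires 2*x > -2.
Before the if: ((not (h + x >= -10)) -> 4*x > -14) and (h + x >= -10 -> 2*x > -2)
Answer: WP = ((not (h + x >= -10)) -> 4*x > -14) and (h + x >= -10 -> 2*x > -2)


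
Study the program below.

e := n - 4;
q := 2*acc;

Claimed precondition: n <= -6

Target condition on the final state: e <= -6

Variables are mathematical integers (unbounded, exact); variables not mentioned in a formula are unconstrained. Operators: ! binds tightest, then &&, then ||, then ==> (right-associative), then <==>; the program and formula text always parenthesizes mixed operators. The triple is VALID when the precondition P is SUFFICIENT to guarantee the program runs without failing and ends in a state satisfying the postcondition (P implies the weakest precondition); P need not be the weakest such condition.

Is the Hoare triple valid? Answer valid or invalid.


Working backward. After the program, e <= -6 must hold.
Before q := 2*acc: e <= -6
Before e := n - 4: n <= -2
The weakest precondition is n <= -2.
Check whether n <= -6 implies it.
Every state satisfying the precondition satisfies the weakest precondition: the implication holds.
Answer: valid


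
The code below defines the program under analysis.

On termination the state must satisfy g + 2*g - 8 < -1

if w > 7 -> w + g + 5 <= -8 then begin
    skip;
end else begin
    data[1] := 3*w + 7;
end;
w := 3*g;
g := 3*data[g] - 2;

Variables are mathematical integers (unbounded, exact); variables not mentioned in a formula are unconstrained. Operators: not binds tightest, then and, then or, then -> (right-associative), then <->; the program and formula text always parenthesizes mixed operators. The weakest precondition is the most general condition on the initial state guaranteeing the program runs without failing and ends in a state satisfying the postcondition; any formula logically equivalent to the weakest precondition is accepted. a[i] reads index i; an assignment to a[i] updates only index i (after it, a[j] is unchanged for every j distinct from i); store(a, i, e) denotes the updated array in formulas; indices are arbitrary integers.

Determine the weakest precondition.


Working backward. After the program, the postcondition g + 2*g - 8 < -1 must hold; in canonical form it is 3*g < 7.
Before g := 3*data[g] - 2: 9*data[g] < 13
Before w := 3*g: 9*data[g] < 13
Then branch requires 9*data[g] < 13; else branch requires 9*store(data, 1, 3*w + 7)[g] < 13.
Before the if: ((w > 7 -> g + w <= -13) -> 9*data[g] < 13) and ((not (w > 7 -> g + w <= -13)) -> 9*store(data, 1, 3*w + 7)[g] < 13)
Answer: WP = ((w > 7 -> g + w <= -13) -> 9*data[g] < 13) and ((not (w > 7 -> g + w <= -13)) -> 9*store(data, 1, 3*w + 7)[g] < 13)


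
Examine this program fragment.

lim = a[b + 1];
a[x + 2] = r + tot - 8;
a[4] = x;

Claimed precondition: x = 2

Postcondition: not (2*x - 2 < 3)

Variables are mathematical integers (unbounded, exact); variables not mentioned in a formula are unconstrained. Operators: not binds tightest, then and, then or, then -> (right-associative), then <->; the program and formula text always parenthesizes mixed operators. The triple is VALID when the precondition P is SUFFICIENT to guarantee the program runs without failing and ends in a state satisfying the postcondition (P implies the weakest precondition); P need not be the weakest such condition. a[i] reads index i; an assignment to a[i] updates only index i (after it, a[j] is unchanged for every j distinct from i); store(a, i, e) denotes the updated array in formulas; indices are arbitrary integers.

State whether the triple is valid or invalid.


Working backward. After the program, the postcondition not (2*x - 2 < 3) must hold; in canonical form it is not (2*x < 5).
Before a[4] := x: not (2*x < 5)
Before a[x + 2] := r + tot - 8: not (2*x < 5)
Before lim := a[b + 1]: not (2*x < 5)
The weakest precondition is not (2*x < 5).
Check whether x = 2 implies it.
Countermodel: at the initial state x = 2, the precondition holds but the weakest precondition fails.
Answer: invalid


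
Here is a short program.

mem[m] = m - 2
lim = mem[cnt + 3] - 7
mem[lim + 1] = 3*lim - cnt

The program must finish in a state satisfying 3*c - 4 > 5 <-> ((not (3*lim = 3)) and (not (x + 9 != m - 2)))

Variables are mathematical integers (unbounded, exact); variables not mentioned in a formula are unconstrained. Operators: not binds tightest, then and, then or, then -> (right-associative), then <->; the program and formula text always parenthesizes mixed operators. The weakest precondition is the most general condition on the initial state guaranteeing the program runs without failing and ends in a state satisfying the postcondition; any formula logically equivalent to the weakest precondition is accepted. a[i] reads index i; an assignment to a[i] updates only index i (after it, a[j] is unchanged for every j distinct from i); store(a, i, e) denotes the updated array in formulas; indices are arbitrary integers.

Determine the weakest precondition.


Working backward. After the program, the postcondition 3*c - 4 > 5 <-> ((not (3*lim = 3)) and (not (x + 9 != m - 2))) must hold; in canonical form it is 3*c > 9 <-> ((not (3*lim = 3)) and (not (x != m - 11))).
Before mem[lim + 1] := 3*lim - cnt: 3*c > 9 <-> ((not (3*lim = 3)) and (not (x != m - 11)))
Before lim := mem[cnt + 3] - 7: 3*c > 9 <-> ((not (3*mem[cnt + 3] = 24)) and (not (x != m - 11)))
Before mem[m] := m - 2: 3*c > 9 <-> ((not (3*store(mem, m, m - 2)[cnt + 3] = 24)) and (not (x != m - 11)))
Answer: WP = 3*c > 9 <-> ((not (3*store(mem, m, m - 2)[cnt + 3] = 24)) and (not (x != m - 11)))


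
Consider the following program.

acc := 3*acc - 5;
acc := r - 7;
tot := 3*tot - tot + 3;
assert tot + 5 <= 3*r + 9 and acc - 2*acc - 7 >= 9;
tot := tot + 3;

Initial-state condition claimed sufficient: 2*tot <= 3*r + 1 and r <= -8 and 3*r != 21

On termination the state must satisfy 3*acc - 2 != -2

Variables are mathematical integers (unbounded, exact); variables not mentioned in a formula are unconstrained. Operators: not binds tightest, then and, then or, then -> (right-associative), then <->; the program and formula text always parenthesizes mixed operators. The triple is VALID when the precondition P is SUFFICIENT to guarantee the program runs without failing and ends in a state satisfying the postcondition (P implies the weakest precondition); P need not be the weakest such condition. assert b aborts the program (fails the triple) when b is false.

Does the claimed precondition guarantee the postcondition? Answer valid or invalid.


Working backward. After the program, the postcondition 3*acc - 2 != -2 must hold; in canonical form it is 3*acc != 0.
Before tot := tot + 3: 3*acc != 0
Before assert tot + 5 <= 3*r + 9 and acc - 2*acc - 7 >= 9: tot <= 3*r + 4 and acc <= -16 and 3*acc != 0
Before tot := 3*tot - tot + 3: 2*tot <= 3*r + 1 and acc <= -16 and 3*acc != 0
Before acc := r - 7: 2*tot <= 3*r + 1 and r <= -9 and 3*r != 21
Before acc := 3*acc - 5: 2*tot <= 3*r + 1 and r <= -9 and 3*r != 21
The weakest precondition is 2*tot <= 3*r + 1 and r <= -9 and 3*r != 21.
Check whether 2*tot <= 3*r + 1 and r <= -8 and 3*r != 21 implies it.
Countermodel: at the initial state r = -8, tot = -12, the precondition holds but the weakest precondition fails.
Answer: invalid


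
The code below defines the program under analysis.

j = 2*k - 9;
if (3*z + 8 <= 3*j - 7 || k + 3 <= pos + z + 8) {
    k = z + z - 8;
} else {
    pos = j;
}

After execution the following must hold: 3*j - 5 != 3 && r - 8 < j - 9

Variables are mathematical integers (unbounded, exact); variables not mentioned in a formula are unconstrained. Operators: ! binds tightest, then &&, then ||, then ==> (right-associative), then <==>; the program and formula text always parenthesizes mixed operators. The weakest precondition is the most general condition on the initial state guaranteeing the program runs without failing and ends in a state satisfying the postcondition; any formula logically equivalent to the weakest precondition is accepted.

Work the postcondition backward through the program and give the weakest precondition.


Working backward. After the program, the postcondition 3*j - 5 != 3 && r - 8 < j - 9 must hold; in canonical form it is 3*j != 8 && r < j - 1.
Then branch requires 3*j != 8 && r < j - 1; else branch requires 3*j != 8 && r < j - 1.
Before the if: ((3*z <= 3*j - 15 || k <= pos + z + 5) ==> (3*j != 8 && r < j - 1)) && ((!(3*z <= 3*j - 15 || k <= pos + z + 5)) ==> (3*j != 8 && r < j - 1))
Before j := 2*k - 9: ((3*z <= 6*k - 42 || k <= pos + z + 5) ==> (6*k != 35 && r < 2*k - 10)) && ((!(3*z <= 6*k - 42 || k <= pos + z + 5)) ==> (6*k != 35 && r < 2*k - 10))
Answer: WP = ((3*z <= 6*k - 42 || k <= pos + z + 5) ==> (6*k != 35 && r < 2*k - 10)) && ((!(3*z <= 6*k - 42 || k <= pos + z + 5)) ==> (6*k != 35 && r < 2*k - 10))


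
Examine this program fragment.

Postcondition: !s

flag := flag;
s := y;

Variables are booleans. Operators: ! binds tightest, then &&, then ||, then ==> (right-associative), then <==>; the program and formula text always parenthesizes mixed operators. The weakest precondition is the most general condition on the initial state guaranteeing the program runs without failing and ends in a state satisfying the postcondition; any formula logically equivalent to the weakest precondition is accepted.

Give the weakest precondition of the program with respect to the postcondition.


Working backward. After the program, !s must hold.
Before s := y: !y
Before flag := flag: !y
Answer: WP = !y


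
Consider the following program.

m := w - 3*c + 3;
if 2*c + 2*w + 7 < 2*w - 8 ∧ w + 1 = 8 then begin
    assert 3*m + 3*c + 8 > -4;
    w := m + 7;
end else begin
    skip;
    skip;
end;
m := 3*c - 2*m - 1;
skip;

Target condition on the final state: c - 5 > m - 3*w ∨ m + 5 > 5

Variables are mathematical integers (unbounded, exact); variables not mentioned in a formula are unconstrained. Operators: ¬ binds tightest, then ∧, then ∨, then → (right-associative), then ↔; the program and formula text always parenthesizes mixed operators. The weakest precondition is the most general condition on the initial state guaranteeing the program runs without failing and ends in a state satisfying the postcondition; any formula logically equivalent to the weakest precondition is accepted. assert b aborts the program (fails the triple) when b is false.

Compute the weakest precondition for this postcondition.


Working backward. After the program, the postcondition c - 5 > m - 3*w ∨ m + 5 > 5 must hold; in canonical form it is c + 3*w > m + 5 ∨ m > 0.
Before skip: c + 3*w > m + 5 ∨ m > 0
Before m := 3*c - 2*m - 1: 2*m + 3*w > 2*c + 4 ∨ 3*c > 2*m + 1
Then branch requires 3*c + 3*m > -12 ∧ (5*m > 2*c - 17 ∨ 3*c > 2*m + 1); else branch requires 2*m + 3*w > 2*c + 4 ∨ 3*c > 2*m + 1.
Before the if: ((2*c < -15 ∧ w = 7) → (3*c + 3*m > -12 ∧ (5*m > 2*c - 17 ∨ 3*c > 2*m + 1))) ∧ ((¬(2*c < -15 ∧ w = 7)) → (2*m + 3*w > 2*c + 4 ∨ 3*c > 2*m + 1))
Before m := w - 3*c + 3: ((2*c < -15 ∧ w = 7) → (3*w > 6*c - 21 ∧ (5*w > 17*c - 32 ∨ 9*c > 2*w + 7))) ∧ ((¬(2*c < -15 ∧ w = 7)) → (5*w > 8*c - 2 ∨ 9*c > 2*w + 7))
Answer: WP = ((2*c < -15 ∧ w = 7) → (3*w > 6*c - 21 ∧ (5*w > 17*c - 32 ∨ 9*c > 2*w + 7))) ∧ ((¬(2*c < -15 ∧ w = 7)) → (5*w > 8*c - 2 ∨ 9*c > 2*w + 7))


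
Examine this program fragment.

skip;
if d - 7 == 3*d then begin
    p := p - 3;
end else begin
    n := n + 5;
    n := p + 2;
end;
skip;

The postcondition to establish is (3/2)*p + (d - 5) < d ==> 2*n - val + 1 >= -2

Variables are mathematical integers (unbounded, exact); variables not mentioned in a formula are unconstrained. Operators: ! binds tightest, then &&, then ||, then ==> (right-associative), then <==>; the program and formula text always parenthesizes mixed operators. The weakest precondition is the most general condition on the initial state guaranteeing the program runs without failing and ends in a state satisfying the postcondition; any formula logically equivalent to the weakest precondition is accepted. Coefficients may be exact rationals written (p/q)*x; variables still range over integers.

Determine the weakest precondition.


Working backward. After the program, the postcondition (3/2)*p + (d - 5) < d ==> 2*n - val + 1 >= -2 must hold; in canonical form it is (3/2)*p < 5 ==> 2*n >= val - 3.
Before skip: (3/2)*p < 5 ==> 2*n >= val - 3
Then branch requires (3/2)*p < 19/2 ==> 2*n >= val - 3; else branch requires (3/2)*p < 5 ==> 2*p >= val - 7.
Before the if: (2*d == -7 ==> ((3/2)*p < 19/2 ==> 2*n >= val - 3)) && ((!(2*d == -7)) ==> ((3/2)*p < 5 ==> 2*p >= val - 7))
Before skip: (2*d == -7 ==> ((3/2)*p < 19/2 ==> 2*n >= val - 3)) && ((!(2*d == -7)) ==> ((3/2)*p < 5 ==> 2*p >= val - 7))
Answer: WP = (2*d == -7 ==> ((3/2)*p < 19/2 ==> 2*n >= val - 3)) && ((!(2*d == -7)) ==> ((3/2)*p < 5 ==> 2*p >= val - 7))


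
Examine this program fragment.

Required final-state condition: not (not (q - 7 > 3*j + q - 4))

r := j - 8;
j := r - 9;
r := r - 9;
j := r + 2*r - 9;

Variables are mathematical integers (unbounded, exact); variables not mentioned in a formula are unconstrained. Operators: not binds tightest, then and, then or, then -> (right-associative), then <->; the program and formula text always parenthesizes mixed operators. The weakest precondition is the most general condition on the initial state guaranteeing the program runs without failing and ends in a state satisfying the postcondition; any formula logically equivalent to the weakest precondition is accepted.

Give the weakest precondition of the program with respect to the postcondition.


Working backward. After the program, the postcondition not (not (q - 7 > 3*j + q - 4)) must hold; in canonical form it is 3*j < -3.
Before j := r + 2*r - 9: 9*r < 24
Before r := r - 9: 9*r < 105
Before j := r - 9: 9*r < 105
Before r := j - 8: 9*j < 177
Answer: WP = 9*j < 177


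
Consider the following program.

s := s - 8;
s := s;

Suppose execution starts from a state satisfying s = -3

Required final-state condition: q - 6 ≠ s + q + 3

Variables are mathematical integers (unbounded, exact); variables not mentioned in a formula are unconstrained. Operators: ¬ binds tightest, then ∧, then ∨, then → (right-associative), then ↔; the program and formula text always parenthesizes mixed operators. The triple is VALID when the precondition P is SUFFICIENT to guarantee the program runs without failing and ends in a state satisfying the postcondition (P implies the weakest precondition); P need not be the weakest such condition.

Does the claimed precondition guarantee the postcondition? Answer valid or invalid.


Working backward. After the program, the postcondition q - 6 ≠ s + q + 3 must hold; in canonical form it is s ≠ -9.
Before s := s: s ≠ -9
Before s := s - 8: s ≠ -1
The weakest precondition is s ≠ -1.
Check whether s = -3 implies it.
Every state satisfying the precondition satisfies the weakest precondition: the implication holds.
Answer: valid


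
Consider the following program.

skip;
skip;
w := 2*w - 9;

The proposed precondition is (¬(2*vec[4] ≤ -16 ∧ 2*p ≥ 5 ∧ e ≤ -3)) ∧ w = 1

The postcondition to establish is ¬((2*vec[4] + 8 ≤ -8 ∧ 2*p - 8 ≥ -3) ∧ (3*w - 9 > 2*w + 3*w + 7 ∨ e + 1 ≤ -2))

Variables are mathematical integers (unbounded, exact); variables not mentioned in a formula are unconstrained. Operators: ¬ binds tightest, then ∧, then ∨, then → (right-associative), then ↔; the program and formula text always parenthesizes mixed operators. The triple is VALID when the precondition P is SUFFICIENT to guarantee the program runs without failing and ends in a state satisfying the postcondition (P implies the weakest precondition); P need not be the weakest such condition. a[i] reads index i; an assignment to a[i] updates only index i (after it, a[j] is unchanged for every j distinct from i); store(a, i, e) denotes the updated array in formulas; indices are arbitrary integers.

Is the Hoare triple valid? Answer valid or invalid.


Working backward. After the program, the postcondition ¬((2*vec[4] + 8 ≤ -8 ∧ 2*p - 8 ≥ -3) ∧ (3*w - 9 > 2*w + 3*w + 7 ∨ e + 1 ≤ -2)) must hold; in canonical form it is ¬(2*vec[4] ≤ -16 ∧ 2*p ≥ 5 ∧ (2*w < -16 ∨ e ≤ -3)).
Before w := 2*w - 9: ¬(2*vec[4] ≤ -16 ∧ 2*p ≥ 5 ∧ (4*w < 2 ∨ e ≤ -3))
Before skip: ¬(2*vec[4] ≤ -16 ∧ 2*p ≥ 5 ∧ (4*w < 2 ∨ e ≤ -3))
Before skip: ¬(2*vec[4] ≤ -16 ∧ 2*p ≥ 5 ∧ (4*w < 2 ∨ e ≤ -3))
The weakest precondition is ¬(2*vec[4] ≤ -16 ∧ 2*p ≥ 5 ∧ (4*w < 2 ∨ e ≤ -3)).
Check whether (¬(2*vec[4] ≤ -16 ∧ 2*p ≥ 5 ∧ e ≤ -3)) ∧ w = 1 implies it.
Every state satisfying the precondition satisfies the weakest precondition: the implication holds.
Answer: valid


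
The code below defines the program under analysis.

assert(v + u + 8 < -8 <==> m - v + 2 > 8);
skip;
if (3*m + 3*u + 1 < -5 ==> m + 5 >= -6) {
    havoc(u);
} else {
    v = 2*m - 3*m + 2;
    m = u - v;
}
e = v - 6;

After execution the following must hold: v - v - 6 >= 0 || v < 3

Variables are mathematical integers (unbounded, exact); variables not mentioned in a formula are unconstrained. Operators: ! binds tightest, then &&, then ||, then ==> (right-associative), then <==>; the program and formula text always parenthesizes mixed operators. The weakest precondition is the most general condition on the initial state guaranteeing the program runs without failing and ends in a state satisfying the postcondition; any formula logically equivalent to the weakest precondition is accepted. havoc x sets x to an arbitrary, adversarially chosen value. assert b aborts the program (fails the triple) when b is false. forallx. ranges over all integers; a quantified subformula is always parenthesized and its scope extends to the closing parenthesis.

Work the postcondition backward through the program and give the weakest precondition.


Working backward. After the program, the postcondition v - v - 6 >= 0 || v < 3 must hold; in canonical form it is v < 3.
Before e := v - 6: v < 3
Then branch requires v < 3; else branch requires m > -1.
Before the if: ((3*m + 3*u < -6 ==> m >= -11) ==> v < 3) && ((!(3*m + 3*u < -6 ==> m >= -11)) ==> m > -1)
Before skip: ((3*m + 3*u < -6 ==> m >= -11) ==> v < 3) && ((!(3*m + 3*u < -6 ==> m >= -11)) ==> m > -1)
Before assert v + u + 8 < -8 <==> m - v + 2 > 8: (u + v < -16 <==> m > v + 6) && ((3*m + 3*u < -6 ==> m >= -11) ==> v < 3) && ((!(3*m + 3*u < -6 ==> m >= -11)) ==> m > -1)
Answer: WP = (u + v < -16 <==> m > v + 6) && ((3*m + 3*u < -6 ==> m >= -11) ==> v < 3) && ((!(3*m + 3*u < -6 ==> m >= -11)) ==> m > -1)


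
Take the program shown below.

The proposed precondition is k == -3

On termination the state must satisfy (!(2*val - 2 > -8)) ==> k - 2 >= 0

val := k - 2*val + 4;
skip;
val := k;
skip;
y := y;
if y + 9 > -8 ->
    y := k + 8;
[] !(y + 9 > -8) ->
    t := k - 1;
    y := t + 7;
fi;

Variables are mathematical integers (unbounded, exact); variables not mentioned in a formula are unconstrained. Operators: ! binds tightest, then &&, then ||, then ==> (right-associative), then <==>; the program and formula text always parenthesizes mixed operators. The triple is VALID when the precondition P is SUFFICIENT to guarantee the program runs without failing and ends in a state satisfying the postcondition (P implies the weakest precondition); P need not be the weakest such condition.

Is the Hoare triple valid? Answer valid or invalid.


Working backward. After the program, the postcondition (!(2*val - 2 > -8)) ==> k - 2 >= 0 must hold; in canonical form it is (!(2*val > -6)) ==> k >= 2.
Then branch requires (!(2*val > -6)) ==> k >= 2; else branch requires (!(2*val > -6)) ==> k >= 2.
Before the if: (y > -17 ==> ((!(2*val > -6)) ==> k >= 2)) && ((!(y > -17)) ==> ((!(2*val > -6)) ==> k >= 2))
Before y := y: (y > -17 ==> ((!(2*val > -6)) ==> k >= 2)) && ((!(y > -17)) ==> ((!(2*val > -6)) ==> k >= 2))
Before skip: (y > -17 ==> ((!(2*val > -6)) ==> k >= 2)) && ((!(y > -17)) ==> ((!(2*val > -6)) ==> k >= 2))
Before val := k: (y > -17 ==> ((!(2*k > -6)) ==> k >= 2)) && ((!(y > -17)) ==> ((!(2*k > -6)) ==> k >= 2))
Before skip: (y > -17 ==> ((!(2*k > -6)) ==> k >= 2)) && ((!(y > -17)) ==> ((!(2*k > -6)) ==> k >= 2))
Before val := k - 2*val + 4: (y > -17 ==> ((!(2*k > -6)) ==> k >= 2)) && ((!(y > -17)) ==> ((!(2*k > -6)) ==> k >= 2))
The weakest precondition is (y > -17 ==> ((!(2*k > -6)) ==> k >= 2)) && ((!(y > -17)) ==> ((!(2*k > -6)) ==> k >= 2)).
Check whether k == -3 implies it.
Countermodel: at the initial state k = -3, y = 0, the precondition holds but the weakest precondition fails.
Answer: invalid


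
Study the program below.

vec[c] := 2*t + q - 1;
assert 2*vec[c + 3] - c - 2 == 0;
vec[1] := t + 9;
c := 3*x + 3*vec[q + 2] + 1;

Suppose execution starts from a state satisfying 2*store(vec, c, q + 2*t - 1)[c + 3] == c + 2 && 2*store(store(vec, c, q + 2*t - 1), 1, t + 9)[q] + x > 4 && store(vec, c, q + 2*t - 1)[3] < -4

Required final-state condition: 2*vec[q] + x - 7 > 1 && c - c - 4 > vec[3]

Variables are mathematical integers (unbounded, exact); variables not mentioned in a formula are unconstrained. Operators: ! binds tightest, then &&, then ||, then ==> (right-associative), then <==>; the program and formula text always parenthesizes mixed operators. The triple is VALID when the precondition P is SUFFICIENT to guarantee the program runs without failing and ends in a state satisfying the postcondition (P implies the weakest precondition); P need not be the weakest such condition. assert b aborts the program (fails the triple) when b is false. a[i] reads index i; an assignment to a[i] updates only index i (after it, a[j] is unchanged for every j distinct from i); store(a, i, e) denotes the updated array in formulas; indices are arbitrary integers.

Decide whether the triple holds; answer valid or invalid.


Working backward. After the program, the postcondition 2*vec[q] + x - 7 > 1 && c - c - 4 > vec[3] must hold; in canonical form it is 2*vec[q] + x > 8 && vec[3] < -4.
Before c := 3*x + 3*vec[q + 2] + 1: 2*vec[q] + x > 8 && vec[3] < -4
Before vec[1] := t + 9: 2*store(vec, 1, t + 9)[q] + x > 8 && vec[3] < -4
Before assert 2*vec[c + 3] - c - 2 == 0: 2*vec[c + 3] == c + 2 && 2*store(vec, 1, t + 9)[q] + x > 8 && vec[3] < -4
Before vec[c] := 2*t + q - 1: 2*store(vec, c, q + 2*t - 1)[c + 3] == c + 2 && 2*store(store(vec, c, q + 2*t - 1), 1, t + 9)[q] + x > 8 && store(vec, c, q + 2*t - 1)[3] < -4
The weakest precondition is 2*store(vec, c, q + 2*t - 1)[c + 3] == c + 2 && 2*store(store(vec, c, q + 2*t - 1), 1, t + 9)[q] + x > 8 && store(vec, c, q + 2*t - 1)[3] < -4.
Check whether 2*store(vec, c, q + 2*t - 1)[c + 3] == c + 2 && 2*store(store(vec, c, q + 2*t - 1), 1, t + 9)[q] + x > 4 && store(vec, c, q + 2*t - 1)[3] < -4 implies it.
Countermodel: at the initial state c = -30430, q = 7, t = 0, vec = {[-30430] = 2, [-30427] = -15214, [1] = 2, [3] = -5, [7] = 2, elsewhere 2}, x = 1, the precondition holds but the weakest precondition fails.
Answer: invalid
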